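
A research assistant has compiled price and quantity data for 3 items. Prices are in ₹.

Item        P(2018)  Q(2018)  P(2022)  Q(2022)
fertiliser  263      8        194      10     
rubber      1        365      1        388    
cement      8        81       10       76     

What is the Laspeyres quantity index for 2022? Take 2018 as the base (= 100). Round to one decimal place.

116.3

Laspeyres quantity index uses base-period prices as weights.
ΣP(2018)·Q(2022) = 263×10 + 1×388 + 8×76 = 2630 + 388 + 608 = 3626
ΣP(2018)·Q(2018) = 263×8 + 1×365 + 8×81 = 2104 + 365 + 648 = 3117
Index = 3626 / 3117 × 100 = 116.3298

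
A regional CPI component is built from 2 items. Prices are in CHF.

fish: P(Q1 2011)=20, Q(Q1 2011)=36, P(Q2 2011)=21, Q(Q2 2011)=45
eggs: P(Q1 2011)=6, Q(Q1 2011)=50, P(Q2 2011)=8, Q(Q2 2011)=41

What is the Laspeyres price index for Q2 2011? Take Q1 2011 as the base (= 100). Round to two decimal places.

113.33

Laspeyres price index uses base-period quantities as weights.
ΣP(Q2 2011)·Q(Q1 2011) = 21×36 + 8×50 = 756 + 400 = 1156
ΣP(Q1 2011)·Q(Q1 2011) = 20×36 + 6×50 = 720 + 300 = 1020
Index = 1156 / 1020 × 100 = 113.3333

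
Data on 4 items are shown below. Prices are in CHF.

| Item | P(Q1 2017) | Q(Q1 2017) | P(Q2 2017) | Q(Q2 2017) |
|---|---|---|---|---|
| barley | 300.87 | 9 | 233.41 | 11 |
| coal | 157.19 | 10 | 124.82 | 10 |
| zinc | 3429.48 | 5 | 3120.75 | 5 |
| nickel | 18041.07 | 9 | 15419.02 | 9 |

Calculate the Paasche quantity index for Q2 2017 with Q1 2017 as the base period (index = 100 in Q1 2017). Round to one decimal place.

100.3

Paasche quantity index uses current-period prices as weights.
ΣP(Q2 2017)·Q(Q2 2017) = 233.41×11 + 124.82×10 + 3120.75×5 + 15419.02×9 = 2567.51 + 1248.2 + 15603.75 + 138771.18 = 158190.64
ΣP(Q2 2017)·Q(Q1 2017) = 233.41×9 + 124.82×10 + 3120.75×5 + 15419.02×9 = 2100.69 + 1248.2 + 15603.75 + 138771.18 = 157723.82
Index = 158190.64 / 157723.82 × 100 = 100.2960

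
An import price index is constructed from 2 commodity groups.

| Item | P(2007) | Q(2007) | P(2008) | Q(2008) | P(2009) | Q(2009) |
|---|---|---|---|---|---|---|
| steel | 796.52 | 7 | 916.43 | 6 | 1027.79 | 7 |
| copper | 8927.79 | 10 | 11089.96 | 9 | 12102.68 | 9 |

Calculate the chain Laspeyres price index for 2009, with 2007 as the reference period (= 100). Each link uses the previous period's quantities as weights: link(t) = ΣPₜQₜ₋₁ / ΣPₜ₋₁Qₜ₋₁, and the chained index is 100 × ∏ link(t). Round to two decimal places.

135.17

Link 2007→2008:
ΣP(2008)Q(2007) = 916.43×7 + 11089.96×10 = 6415.01 + 110899.6 = 117314.61
ΣP(2007)Q(2007) = 796.52×7 + 8927.79×10 = 5575.64 + 89277.9 = 94853.54
link = 117314.61/94853.54 = 1.236797
Link 2008→2009:
ΣP(2009)Q(2008) = 1027.79×6 + 12102.68×9 = 6166.74 + 108924.12 = 115090.86
ΣP(2008)Q(2008) = 916.43×6 + 11089.96×9 = 5498.58 + 99809.64 = 105308.22
link = 115090.86/105308.22 = 1.092895
Chained index = 100 × 1.236797 × 1.092895 = 135.1690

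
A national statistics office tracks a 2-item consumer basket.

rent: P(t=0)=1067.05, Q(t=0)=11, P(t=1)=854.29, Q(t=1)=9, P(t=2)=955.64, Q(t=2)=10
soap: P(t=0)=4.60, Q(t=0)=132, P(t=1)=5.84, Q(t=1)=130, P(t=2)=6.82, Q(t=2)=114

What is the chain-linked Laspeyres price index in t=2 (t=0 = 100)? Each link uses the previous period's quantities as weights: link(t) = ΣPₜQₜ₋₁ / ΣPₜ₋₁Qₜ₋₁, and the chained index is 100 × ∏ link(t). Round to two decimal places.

92.50

Link t=0→t=1:
ΣP(t=1)Q(t=0) = 854.29×11 + 5.84×132 = 9397.19 + 770.88 = 10168.07
ΣP(t=0)Q(t=0) = 1067.05×11 + 4.60×132 = 11737.55 + 607.2 = 12344.75
link = 10168.07/12344.75 = 0.823676
Link t=1→t=2:
ΣP(t=2)Q(t=1) = 955.64×9 + 6.82×130 = 8600.76 + 886.6 = 9487.36
ΣP(t=1)Q(t=1) = 854.29×9 + 5.84×130 = 7688.61 + 759.2 = 8447.81
link = 9487.36/8447.81 = 1.123056
Chained index = 100 × 0.823676 × 1.123056 = 92.5034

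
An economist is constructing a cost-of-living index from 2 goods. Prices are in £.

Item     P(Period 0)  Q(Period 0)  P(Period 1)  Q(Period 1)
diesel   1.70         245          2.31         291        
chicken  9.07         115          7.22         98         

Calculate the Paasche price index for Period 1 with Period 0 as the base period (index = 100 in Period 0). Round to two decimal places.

Paasche price index uses current-period quantities as weights.
ΣP(Period 1)·Q(Period 1) = 2.31×291 + 7.22×98 = 672.21 + 707.56 = 1379.77
ΣP(Period 0)·Q(Period 1) = 1.70×291 + 9.07×98 = 494.7 + 888.86 = 1383.56
Index = 1379.77 / 1383.56 × 100 = 99.7261

99.73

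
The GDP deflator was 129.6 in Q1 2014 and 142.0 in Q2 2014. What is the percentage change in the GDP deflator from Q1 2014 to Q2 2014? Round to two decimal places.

9.57%

Change = (142.0 − 129.6) / 129.6 × 100
       = 12.4 / 129.6 × 100 = 9.5679%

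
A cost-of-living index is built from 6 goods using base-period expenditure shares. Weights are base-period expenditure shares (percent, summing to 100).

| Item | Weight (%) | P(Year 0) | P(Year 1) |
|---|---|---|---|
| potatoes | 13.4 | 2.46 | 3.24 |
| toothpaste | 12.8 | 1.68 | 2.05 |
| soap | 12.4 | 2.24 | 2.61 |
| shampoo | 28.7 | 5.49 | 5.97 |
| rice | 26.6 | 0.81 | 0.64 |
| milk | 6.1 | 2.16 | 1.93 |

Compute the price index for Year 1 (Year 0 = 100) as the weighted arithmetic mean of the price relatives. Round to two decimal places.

105.39

potatoes: 13.4 × (3.24/2.46) = 13.4 × 1.317073 = 17.6488
toothpaste: 12.8 × (2.05/1.68) = 12.8 × 1.220238 = 15.6190
soap: 12.4 × (2.61/2.24) = 12.4 × 1.165179 = 14.4482
shampoo: 28.7 × (5.97/5.49) = 28.7 × 1.087432 = 31.2093
rice: 26.6 × (0.64/0.81) = 26.6 × 0.790123 = 21.0173
milk: 6.1 × (1.93/2.16) = 6.1 × 0.893519 = 5.4505
Index = Σ wᵢ·(p₁ᵢ/p₀ᵢ) = 17.6488 + 15.6190 + 14.4482 + 31.2093 + 21.0173 + 5.4505 = 105.3931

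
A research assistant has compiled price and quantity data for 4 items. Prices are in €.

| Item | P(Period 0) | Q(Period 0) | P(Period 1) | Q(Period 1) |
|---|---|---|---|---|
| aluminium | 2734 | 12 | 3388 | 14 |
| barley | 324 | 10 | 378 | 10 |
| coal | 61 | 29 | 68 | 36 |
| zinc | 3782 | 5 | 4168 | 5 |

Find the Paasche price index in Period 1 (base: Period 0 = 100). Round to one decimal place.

119.0

Paasche price index uses current-period quantities as weights.
ΣP(Period 1)·Q(Period 1) = 3388×14 + 378×10 + 68×36 + 4168×5 = 47432 + 3780 + 2448 + 20840 = 74500
ΣP(Period 0)·Q(Period 1) = 2734×14 + 324×10 + 61×36 + 3782×5 = 38276 + 3240 + 2196 + 18910 = 62622
Index = 74500 / 62622 × 100 = 118.9678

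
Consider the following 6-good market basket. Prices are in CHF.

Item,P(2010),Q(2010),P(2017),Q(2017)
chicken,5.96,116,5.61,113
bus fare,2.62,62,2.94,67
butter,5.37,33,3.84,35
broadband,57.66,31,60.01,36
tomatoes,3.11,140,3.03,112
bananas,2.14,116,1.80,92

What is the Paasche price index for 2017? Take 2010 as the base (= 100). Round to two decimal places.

Paasche price index uses current-period quantities as weights.
ΣP(2017)·Q(2017) = 5.61×113 + 2.94×67 + 3.84×35 + 60.01×36 + 3.03×112 + 1.80×92 = 633.93 + 196.98 + 134.4 + 2160.36 + 339.36 + 165.6 = 3630.63
ΣP(2010)·Q(2017) = 5.96×113 + 2.62×67 + 5.37×35 + 57.66×36 + 3.11×112 + 2.14×92 = 673.48 + 175.54 + 187.95 + 2075.76 + 348.32 + 196.88 = 3657.93
Index = 3630.63 / 3657.93 × 100 = 99.2537

99.25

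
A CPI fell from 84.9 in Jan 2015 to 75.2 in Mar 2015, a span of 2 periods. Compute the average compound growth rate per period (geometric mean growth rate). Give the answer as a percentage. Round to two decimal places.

-5.89%

Growth factor = (75.2/84.9)^(1/2) = (0.885748)^(1/2) = 0.941142
Growth rate = 0.941142 − 1 = -0.058858 = -5.8858%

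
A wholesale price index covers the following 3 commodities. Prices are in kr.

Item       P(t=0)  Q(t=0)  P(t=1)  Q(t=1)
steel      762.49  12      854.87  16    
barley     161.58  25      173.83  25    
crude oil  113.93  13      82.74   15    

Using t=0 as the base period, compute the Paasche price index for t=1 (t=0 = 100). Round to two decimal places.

Paasche price index uses current-period quantities as weights.
ΣP(t=1)·Q(t=1) = 854.87×16 + 173.83×25 + 82.74×15 = 13677.92 + 4345.75 + 1241.1 = 19264.77
ΣP(t=0)·Q(t=1) = 762.49×16 + 161.58×25 + 113.93×15 = 12199.84 + 4039.5 + 1708.95 = 17948.29
Index = 19264.77 / 17948.29 × 100 = 107.3348

107.33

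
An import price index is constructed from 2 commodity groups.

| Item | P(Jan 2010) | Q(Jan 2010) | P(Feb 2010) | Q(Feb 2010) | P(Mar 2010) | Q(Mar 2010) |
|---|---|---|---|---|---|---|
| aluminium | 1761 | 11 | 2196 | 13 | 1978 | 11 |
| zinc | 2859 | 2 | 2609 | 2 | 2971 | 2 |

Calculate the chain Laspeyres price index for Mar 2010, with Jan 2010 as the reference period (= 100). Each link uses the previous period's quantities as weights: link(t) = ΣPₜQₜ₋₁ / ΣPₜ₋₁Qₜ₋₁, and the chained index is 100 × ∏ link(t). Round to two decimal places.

Link Jan 2010→Feb 2010:
ΣP(Feb 2010)Q(Jan 2010) = 2196×11 + 2609×2 = 24156 + 5218 = 29374
ΣP(Jan 2010)Q(Jan 2010) = 1761×11 + 2859×2 = 19371 + 5718 = 25089
link = 29374/25089 = 1.170792
Link Feb 2010→Mar 2010:
ΣP(Mar 2010)Q(Feb 2010) = 1978×13 + 2971×2 = 25714 + 5942 = 31656
ΣP(Feb 2010)Q(Feb 2010) = 2196×13 + 2609×2 = 28548 + 5218 = 33766
link = 31656/33766 = 0.937511
Chained index = 100 × 1.170792 × 0.937511 = 109.7630

109.76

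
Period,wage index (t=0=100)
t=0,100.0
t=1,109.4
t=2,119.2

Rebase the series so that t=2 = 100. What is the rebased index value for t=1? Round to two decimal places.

Rebased(t=1) = 109.4 / 119.2 × 100 = 91.7785

91.78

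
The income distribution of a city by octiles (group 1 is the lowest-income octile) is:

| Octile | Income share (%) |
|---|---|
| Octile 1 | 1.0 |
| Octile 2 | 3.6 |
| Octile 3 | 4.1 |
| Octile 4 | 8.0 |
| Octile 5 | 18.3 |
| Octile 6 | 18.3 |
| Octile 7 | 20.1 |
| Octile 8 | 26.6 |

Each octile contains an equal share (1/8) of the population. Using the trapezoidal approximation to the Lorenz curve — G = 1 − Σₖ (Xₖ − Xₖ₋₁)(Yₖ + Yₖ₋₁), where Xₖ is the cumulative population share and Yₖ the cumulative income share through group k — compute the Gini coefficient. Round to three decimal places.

0.393

Cumulative income shares Yₖ: 0.0100, 0.0460, 0.0870, 0.1670, 0.3500, 0.5330, 0.7340, 1.0000
Σ (Xₖ−Xₖ₋₁)(Yₖ+Yₖ₋₁) = (1/8)(0.0100+0.0000) + (1/8)(0.0460+0.0100) + (1/8)(0.0870+0.0460) + (1/8)(0.1670+0.0870) + (1/8)(0.3500+0.1670) + (1/8)(0.5330+0.3500) + (1/8)(0.7340+0.5330) + (1/8)(1.0000+0.7340)
  = 0.0013 + 0.0070 + 0.0166 + 0.0318 + 0.0646 + 0.1104 + 0.1584 + 0.2167 = 0.6068
G = 1 − 0.6068 = 0.3932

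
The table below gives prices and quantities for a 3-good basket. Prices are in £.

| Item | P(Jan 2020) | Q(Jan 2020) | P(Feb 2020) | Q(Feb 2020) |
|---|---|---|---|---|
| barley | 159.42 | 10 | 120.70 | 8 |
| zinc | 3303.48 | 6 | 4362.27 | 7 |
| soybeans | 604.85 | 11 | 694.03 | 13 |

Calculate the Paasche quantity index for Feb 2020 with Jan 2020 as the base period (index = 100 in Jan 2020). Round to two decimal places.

115.73

Paasche quantity index uses current-period prices as weights.
ΣP(Feb 2020)·Q(Feb 2020) = 120.70×8 + 4362.27×7 + 694.03×13 = 965.6 + 30535.89 + 9022.39 = 40523.88
ΣP(Feb 2020)·Q(Jan 2020) = 120.70×10 + 4362.27×6 + 694.03×11 = 1207 + 26173.62 + 7634.33 = 35014.95
Index = 40523.88 / 35014.95 × 100 = 115.7331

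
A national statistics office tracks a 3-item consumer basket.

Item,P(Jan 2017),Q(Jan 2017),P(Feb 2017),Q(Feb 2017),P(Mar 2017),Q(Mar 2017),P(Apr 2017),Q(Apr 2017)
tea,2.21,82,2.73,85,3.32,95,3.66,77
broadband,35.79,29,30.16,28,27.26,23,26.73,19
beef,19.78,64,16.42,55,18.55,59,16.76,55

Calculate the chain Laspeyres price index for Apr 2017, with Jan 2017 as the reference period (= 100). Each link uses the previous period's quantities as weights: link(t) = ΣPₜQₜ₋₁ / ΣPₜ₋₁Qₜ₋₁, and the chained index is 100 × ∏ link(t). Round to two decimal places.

Link Jan 2017→Feb 2017:
ΣP(Feb 2017)Q(Jan 2017) = 2.73×82 + 30.16×29 + 16.42×64 = 223.86 + 874.64 + 1050.88 = 2149.38
ΣP(Jan 2017)Q(Jan 2017) = 2.21×82 + 35.79×29 + 19.78×64 = 181.22 + 1037.91 + 1265.92 = 2485.05
link = 2149.38/2485.05 = 0.864924
Link Feb 2017→Mar 2017:
ΣP(Mar 2017)Q(Feb 2017) = 3.32×85 + 27.26×28 + 18.55×55 = 282.2 + 763.28 + 1020.25 = 2065.73
ΣP(Feb 2017)Q(Feb 2017) = 2.73×85 + 30.16×28 + 16.42×55 = 232.05 + 844.48 + 903.1 = 1979.63
link = 2065.73/1979.63 = 1.043493
Link Mar 2017→Apr 2017:
ΣP(Apr 2017)Q(Mar 2017) = 3.66×95 + 26.73×23 + 16.76×59 = 347.7 + 614.79 + 988.84 = 1951.33
ΣP(Mar 2017)Q(Mar 2017) = 3.32×95 + 27.26×23 + 18.55×59 = 315.4 + 626.98 + 1094.45 = 2036.83
link = 1951.33/2036.83 = 0.958023
Chained index = 100 × 0.864924 × 1.043493 × 0.958023 = 86.4656

86.47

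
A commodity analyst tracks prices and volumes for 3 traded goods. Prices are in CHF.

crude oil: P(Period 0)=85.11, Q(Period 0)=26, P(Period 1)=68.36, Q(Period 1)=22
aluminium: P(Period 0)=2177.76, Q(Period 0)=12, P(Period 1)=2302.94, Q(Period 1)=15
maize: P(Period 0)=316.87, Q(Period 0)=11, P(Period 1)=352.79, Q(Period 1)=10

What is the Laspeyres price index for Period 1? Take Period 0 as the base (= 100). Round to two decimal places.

104.59

Laspeyres price index uses base-period quantities as weights.
ΣP(Period 1)·Q(Period 0) = 68.36×26 + 2302.94×12 + 352.79×11 = 1777.36 + 27635.28 + 3880.69 = 33293.33
ΣP(Period 0)·Q(Period 0) = 85.11×26 + 2177.76×12 + 316.87×11 = 2212.86 + 26133.12 + 3485.57 = 31831.55
Index = 33293.33 / 31831.55 × 100 = 104.5922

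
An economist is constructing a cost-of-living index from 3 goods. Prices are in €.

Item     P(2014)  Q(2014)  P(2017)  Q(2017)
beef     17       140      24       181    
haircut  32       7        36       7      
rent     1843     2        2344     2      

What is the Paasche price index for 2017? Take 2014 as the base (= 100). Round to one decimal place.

Paasche price index uses current-period quantities as weights.
ΣP(2017)·Q(2017) = 24×181 + 36×7 + 2344×2 = 4344 + 252 + 4688 = 9284
ΣP(2014)·Q(2017) = 17×181 + 32×7 + 1843×2 = 3077 + 224 + 3686 = 6987
Index = 9284 / 6987 × 100 = 132.8753

132.9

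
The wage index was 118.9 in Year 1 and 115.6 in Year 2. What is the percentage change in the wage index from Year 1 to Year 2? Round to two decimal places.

Change = (115.6 − 118.9) / 118.9 × 100
       = -3.3 / 118.9 × 100 = -2.7754%

-2.78%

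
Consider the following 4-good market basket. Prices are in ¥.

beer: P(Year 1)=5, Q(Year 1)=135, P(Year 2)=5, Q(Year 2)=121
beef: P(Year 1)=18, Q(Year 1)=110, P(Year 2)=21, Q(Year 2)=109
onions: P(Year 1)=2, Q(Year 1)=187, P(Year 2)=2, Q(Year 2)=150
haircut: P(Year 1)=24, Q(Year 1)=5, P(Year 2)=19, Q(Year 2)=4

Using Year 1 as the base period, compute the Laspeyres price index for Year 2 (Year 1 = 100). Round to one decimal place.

Laspeyres price index uses base-period quantities as weights.
ΣP(Year 2)·Q(Year 1) = 5×135 + 21×110 + 2×187 + 19×5 = 675 + 2310 + 374 + 95 = 3454
ΣP(Year 1)·Q(Year 1) = 5×135 + 18×110 + 2×187 + 24×5 = 675 + 1980 + 374 + 120 = 3149
Index = 3454 / 3149 × 100 = 109.6856

109.7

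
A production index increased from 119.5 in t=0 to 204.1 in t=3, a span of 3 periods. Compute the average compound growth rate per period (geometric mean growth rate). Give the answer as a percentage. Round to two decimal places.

19.53%

Growth factor = (204.1/119.5)^(1/3) = (1.707950)^(1/3) = 1.195341
Growth rate = 1.195341 − 1 = 0.195341 = 19.5341%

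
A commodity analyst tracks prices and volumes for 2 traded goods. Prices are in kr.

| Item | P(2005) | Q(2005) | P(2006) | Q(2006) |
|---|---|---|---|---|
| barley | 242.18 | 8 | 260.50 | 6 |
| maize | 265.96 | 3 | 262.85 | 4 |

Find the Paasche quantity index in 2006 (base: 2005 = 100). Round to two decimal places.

91.01

Paasche quantity index uses current-period prices as weights.
ΣP(2006)·Q(2006) = 260.50×6 + 262.85×4 = 1563 + 1051.4 = 2614.4
ΣP(2006)·Q(2005) = 260.50×8 + 262.85×3 = 2084 + 788.55 = 2872.55
Index = 2614.4 / 2872.55 × 100 = 91.0132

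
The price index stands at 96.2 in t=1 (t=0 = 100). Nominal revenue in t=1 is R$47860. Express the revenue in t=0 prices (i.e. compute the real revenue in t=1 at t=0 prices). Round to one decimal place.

Real = Nominal ÷ (Index/100) = 47860 ÷ (96.2/100)
     = 47860 ÷ 0.962 = 49750.5198

49750.5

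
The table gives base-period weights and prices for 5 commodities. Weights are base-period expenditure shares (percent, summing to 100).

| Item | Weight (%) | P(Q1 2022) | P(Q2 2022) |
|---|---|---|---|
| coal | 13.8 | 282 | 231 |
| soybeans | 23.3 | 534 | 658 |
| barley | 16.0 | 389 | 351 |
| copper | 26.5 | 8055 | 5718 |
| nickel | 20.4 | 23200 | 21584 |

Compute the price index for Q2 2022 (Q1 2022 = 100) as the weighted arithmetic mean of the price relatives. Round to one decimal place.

coal: 13.8 × (231/282) = 13.8 × 0.819149 = 11.3043
soybeans: 23.3 × (658/534) = 23.3 × 1.232210 = 28.7105
barley: 16.0 × (351/389) = 16.0 × 0.902314 = 14.4370
copper: 26.5 × (5718/8055) = 26.5 × 0.709870 = 18.8115
nickel: 20.4 × (21584/23200) = 20.4 × 0.930345 = 18.9790
Index = Σ wᵢ·(p₁ᵢ/p₀ᵢ) = 11.3043 + 28.7105 + 14.4370 + 18.8115 + 18.9790 = 92.2423

92.2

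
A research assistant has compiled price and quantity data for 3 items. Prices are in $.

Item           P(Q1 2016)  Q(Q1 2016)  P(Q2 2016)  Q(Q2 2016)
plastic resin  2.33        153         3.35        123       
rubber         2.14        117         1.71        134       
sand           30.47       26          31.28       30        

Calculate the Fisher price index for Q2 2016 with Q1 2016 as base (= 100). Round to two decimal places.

107.62

Laspeyres component (base-period weights):
ΣP(Q2 2016)Q(Q1 2016) = 3.35×153 + 1.71×117 + 31.28×26 = 512.55 + 200.07 + 813.28 = 1525.9
ΣP(Q1 2016)Q(Q1 2016) = 2.33×153 + 2.14×117 + 30.47×26 = 356.49 + 250.38 + 792.22 = 1399.09
L = 1525.9 / 1399.09 × 100 = 109.0637
Paasche component (current-period weights):
ΣP(Q2 2016)Q(Q2 2016) = 3.35×123 + 1.71×134 + 31.28×30 = 412.05 + 229.14 + 938.4 = 1579.59
ΣP(Q1 2016)Q(Q2 2016) = 2.33×123 + 2.14×134 + 30.47×30 = 286.59 + 286.76 + 914.1 = 1487.45
P = 1579.59 / 1487.45 × 100 = 106.1945
Fisher = √(L × P) = √(109.0637 × 106.1945) = 107.6196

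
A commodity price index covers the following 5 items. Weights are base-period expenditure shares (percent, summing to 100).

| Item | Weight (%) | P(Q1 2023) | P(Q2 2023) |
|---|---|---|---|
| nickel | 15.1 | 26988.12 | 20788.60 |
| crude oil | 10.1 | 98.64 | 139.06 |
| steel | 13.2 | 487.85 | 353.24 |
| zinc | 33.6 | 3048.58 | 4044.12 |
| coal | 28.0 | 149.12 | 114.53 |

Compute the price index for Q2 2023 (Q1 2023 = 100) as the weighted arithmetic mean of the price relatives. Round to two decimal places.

nickel: 15.1 × (20788.60/26988.12) = 15.1 × 0.770287 = 11.6313
crude oil: 10.1 × (139.06/98.64) = 10.1 × 1.409773 = 14.2387
steel: 13.2 × (353.24/487.85) = 13.2 × 0.724075 = 9.5578
zinc: 33.6 × (4044.12/3048.58) = 33.6 × 1.326559 = 44.5724
coal: 28.0 × (114.53/149.12) = 28.0 × 0.768039 = 21.5051
Index = Σ wᵢ·(p₁ᵢ/p₀ᵢ) = 11.6313 + 14.2387 + 9.5578 + 44.5724 + 21.5051 = 101.5053

101.51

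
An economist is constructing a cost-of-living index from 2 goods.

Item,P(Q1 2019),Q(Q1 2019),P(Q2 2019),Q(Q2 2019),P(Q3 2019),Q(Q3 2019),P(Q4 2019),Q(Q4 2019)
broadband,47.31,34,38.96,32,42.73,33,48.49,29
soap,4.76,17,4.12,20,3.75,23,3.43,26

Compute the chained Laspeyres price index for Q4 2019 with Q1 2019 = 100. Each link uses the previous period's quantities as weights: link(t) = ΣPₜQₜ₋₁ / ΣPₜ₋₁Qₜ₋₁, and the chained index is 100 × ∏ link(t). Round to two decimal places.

Link Q1 2019→Q2 2019:
ΣP(Q2 2019)Q(Q1 2019) = 38.96×34 + 4.12×17 = 1324.64 + 70.04 = 1394.68
ΣP(Q1 2019)Q(Q1 2019) = 47.31×34 + 4.76×17 = 1608.54 + 80.92 = 1689.46
link = 1394.68/1689.46 = 0.825518
Link Q2 2019→Q3 2019:
ΣP(Q3 2019)Q(Q2 2019) = 42.73×32 + 3.75×20 = 1367.36 + 75 = 1442.36
ΣP(Q2 2019)Q(Q2 2019) = 38.96×32 + 4.12×20 = 1246.72 + 82.4 = 1329.12
link = 1442.36/1329.12 = 1.085199
Link Q3 2019→Q4 2019:
ΣP(Q4 2019)Q(Q3 2019) = 48.49×33 + 3.43×23 = 1600.17 + 78.89 = 1679.06
ΣP(Q3 2019)Q(Q3 2019) = 42.73×33 + 3.75×23 = 1410.09 + 86.25 = 1496.34
link = 1679.06/1496.34 = 1.122111
Chained index = 100 × 0.825518 × 1.085199 × 1.122111 = 100.5245

100.52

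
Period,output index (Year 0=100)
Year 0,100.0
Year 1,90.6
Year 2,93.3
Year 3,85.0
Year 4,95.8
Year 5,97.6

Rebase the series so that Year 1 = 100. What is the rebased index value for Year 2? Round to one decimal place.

Rebased(Year 2) = 93.3 / 90.6 × 100 = 102.9801

103.0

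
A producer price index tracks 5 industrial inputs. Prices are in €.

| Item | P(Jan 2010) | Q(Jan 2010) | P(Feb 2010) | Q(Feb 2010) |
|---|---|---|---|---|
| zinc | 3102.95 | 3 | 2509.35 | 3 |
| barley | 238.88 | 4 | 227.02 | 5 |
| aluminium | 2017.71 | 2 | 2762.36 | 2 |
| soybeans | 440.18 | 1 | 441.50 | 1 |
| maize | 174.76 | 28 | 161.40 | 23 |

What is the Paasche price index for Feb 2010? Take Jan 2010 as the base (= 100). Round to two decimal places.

96.54

Paasche price index uses current-period quantities as weights.
ΣP(Feb 2010)·Q(Feb 2010) = 2509.35×3 + 227.02×5 + 2762.36×2 + 441.50×1 + 161.40×23 = 7528.05 + 1135.1 + 5524.72 + 441.5 + 3712.2 = 18341.57
ΣP(Jan 2010)·Q(Feb 2010) = 3102.95×3 + 238.88×5 + 2017.71×2 + 440.18×1 + 174.76×23 = 9308.85 + 1194.4 + 4035.42 + 440.18 + 4019.48 = 18998.33
Index = 18341.57 / 18998.33 × 100 = 96.5431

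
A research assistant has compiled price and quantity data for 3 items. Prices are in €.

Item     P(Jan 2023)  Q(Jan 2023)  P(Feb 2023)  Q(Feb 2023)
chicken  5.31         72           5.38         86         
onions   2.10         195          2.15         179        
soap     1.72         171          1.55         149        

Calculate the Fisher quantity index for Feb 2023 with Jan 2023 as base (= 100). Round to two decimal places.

100.45

Laspeyres component (base-period weights):
ΣP(Jan 2023)Q(Feb 2023) = 5.31×86 + 2.10×179 + 1.72×149 = 456.66 + 375.9 + 256.28 = 1088.84
ΣP(Jan 2023)Q(Jan 2023) = 5.31×72 + 2.10×195 + 1.72×171 = 382.32 + 409.5 + 294.12 = 1085.94
L = 1088.84 / 1085.94 × 100 = 100.2670
Paasche component (current-period weights):
ΣP(Feb 2023)Q(Feb 2023) = 5.38×86 + 2.15×179 + 1.55×149 = 462.68 + 384.85 + 230.95 = 1078.48
ΣP(Feb 2023)Q(Jan 2023) = 5.38×72 + 2.15×195 + 1.55×171 = 387.36 + 419.25 + 265.05 = 1071.66
P = 1078.48 / 1071.66 × 100 = 100.6364
Fisher = √(L × P) = √(100.2670 × 100.6364) = 100.4516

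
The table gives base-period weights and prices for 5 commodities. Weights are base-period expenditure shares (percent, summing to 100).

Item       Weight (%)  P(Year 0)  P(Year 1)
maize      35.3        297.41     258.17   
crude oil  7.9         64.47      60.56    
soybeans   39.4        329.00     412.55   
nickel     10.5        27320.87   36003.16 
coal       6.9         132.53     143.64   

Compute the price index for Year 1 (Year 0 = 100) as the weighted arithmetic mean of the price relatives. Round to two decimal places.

108.78

maize: 35.3 × (258.17/297.41) = 35.3 × 0.868061 = 30.6426
crude oil: 7.9 × (60.56/64.47) = 7.9 × 0.939352 = 7.4209
soybeans: 39.4 × (412.55/329.00) = 39.4 × 1.253951 = 49.4057
nickel: 10.5 × (36003.16/27320.87) = 10.5 × 1.317790 = 13.8368
coal: 6.9 × (143.64/132.53) = 6.9 × 1.083830 = 7.4784
Index = Σ wᵢ·(p₁ᵢ/p₀ᵢ) = 30.6426 + 7.4209 + 49.4057 + 13.8368 + 7.4784 = 108.7843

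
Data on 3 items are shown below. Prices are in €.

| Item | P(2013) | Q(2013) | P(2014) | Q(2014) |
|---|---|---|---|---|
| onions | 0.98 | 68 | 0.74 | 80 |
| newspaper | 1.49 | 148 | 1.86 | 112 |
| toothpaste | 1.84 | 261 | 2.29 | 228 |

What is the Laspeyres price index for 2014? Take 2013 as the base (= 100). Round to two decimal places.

120.31

Laspeyres price index uses base-period quantities as weights.
ΣP(2014)·Q(2013) = 0.74×68 + 1.86×148 + 2.29×261 = 50.32 + 275.28 + 597.69 = 923.29
ΣP(2013)·Q(2013) = 0.98×68 + 1.49×148 + 1.84×261 = 66.64 + 220.52 + 480.24 = 767.4
Index = 923.29 / 767.4 × 100 = 120.3140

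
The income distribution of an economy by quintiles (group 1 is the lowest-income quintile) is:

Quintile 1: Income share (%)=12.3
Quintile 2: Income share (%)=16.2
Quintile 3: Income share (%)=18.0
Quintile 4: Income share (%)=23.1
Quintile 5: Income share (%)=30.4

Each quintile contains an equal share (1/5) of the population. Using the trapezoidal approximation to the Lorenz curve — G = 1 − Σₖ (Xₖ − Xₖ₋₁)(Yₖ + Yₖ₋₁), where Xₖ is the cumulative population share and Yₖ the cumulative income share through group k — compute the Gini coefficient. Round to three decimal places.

0.172

Cumulative income shares Yₖ: 0.1230, 0.2850, 0.4650, 0.6960, 1.0000
Σ (Xₖ−Xₖ₋₁)(Yₖ+Yₖ₋₁) = (1/5)(0.1230+0.0000) + (1/5)(0.2850+0.1230) + (1/5)(0.4650+0.2850) + (1/5)(0.6960+0.4650) + (1/5)(1.0000+0.6960)
  = 0.0246 + 0.0816 + 0.1500 + 0.2322 + 0.3392 = 0.8276
G = 1 − 0.8276 = 0.1724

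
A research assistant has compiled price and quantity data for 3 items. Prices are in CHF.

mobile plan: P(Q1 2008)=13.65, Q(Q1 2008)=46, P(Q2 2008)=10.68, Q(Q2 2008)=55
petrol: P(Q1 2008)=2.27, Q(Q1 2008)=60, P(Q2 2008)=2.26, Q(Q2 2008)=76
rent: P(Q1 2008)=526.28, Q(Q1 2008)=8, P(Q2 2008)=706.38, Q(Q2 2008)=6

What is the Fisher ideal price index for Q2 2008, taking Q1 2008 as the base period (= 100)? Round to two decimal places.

124.32

Laspeyres component (base-period weights):
ΣP(Q2 2008)Q(Q1 2008) = 10.68×46 + 2.26×60 + 706.38×8 = 491.28 + 135.6 + 5651.04 = 6277.92
ΣP(Q1 2008)Q(Q1 2008) = 13.65×46 + 2.27×60 + 526.28×8 = 627.9 + 136.2 + 4210.24 = 4974.34
L = 6277.92 / 4974.34 × 100 = 126.2061
Paasche component (current-period weights):
ΣP(Q2 2008)Q(Q2 2008) = 10.68×55 + 2.26×76 + 706.38×6 = 587.4 + 171.76 + 4238.28 = 4997.44
ΣP(Q1 2008)Q(Q2 2008) = 13.65×55 + 2.27×76 + 526.28×6 = 750.75 + 172.52 + 3157.68 = 4080.95
P = 4997.44 / 4080.95 × 100 = 122.4578
Fisher = √(L × P) = √(126.2061 × 122.4578) = 124.3178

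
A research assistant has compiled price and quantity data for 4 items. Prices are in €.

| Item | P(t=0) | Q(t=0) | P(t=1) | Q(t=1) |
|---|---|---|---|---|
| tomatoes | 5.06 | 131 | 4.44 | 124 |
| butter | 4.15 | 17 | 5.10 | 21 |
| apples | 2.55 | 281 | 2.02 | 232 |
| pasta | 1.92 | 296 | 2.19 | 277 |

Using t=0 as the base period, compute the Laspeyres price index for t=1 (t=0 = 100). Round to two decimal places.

93.36

Laspeyres price index uses base-period quantities as weights.
ΣP(t=1)·Q(t=0) = 4.44×131 + 5.10×17 + 2.02×281 + 2.19×296 = 581.64 + 86.7 + 567.62 + 648.24 = 1884.2
ΣP(t=0)·Q(t=0) = 5.06×131 + 4.15×17 + 2.55×281 + 1.92×296 = 662.86 + 70.55 + 716.55 + 568.32 = 2018.28
Index = 1884.2 / 2018.28 × 100 = 93.3567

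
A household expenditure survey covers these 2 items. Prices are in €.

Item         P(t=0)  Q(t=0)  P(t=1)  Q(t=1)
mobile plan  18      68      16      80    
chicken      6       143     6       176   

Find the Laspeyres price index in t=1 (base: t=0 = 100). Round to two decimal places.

93.47

Laspeyres price index uses base-period quantities as weights.
ΣP(t=1)·Q(t=0) = 16×68 + 6×143 = 1088 + 858 = 1946
ΣP(t=0)·Q(t=0) = 18×68 + 6×143 = 1224 + 858 = 2082
Index = 1946 / 2082 × 100 = 93.4678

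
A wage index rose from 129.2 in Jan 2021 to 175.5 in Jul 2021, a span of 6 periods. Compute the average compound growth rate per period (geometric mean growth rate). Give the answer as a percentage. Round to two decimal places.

5.24%

Growth factor = (175.5/129.2)^(1/6) = (1.358359)^(1/6) = 1.052372
Growth rate = 1.052372 − 1 = 0.052372 = 5.2372%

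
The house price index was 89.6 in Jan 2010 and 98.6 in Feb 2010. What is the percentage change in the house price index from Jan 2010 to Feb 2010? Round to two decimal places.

10.04%

Change = (98.6 − 89.6) / 89.6 × 100
       = 9.0 / 89.6 × 100 = 10.0446%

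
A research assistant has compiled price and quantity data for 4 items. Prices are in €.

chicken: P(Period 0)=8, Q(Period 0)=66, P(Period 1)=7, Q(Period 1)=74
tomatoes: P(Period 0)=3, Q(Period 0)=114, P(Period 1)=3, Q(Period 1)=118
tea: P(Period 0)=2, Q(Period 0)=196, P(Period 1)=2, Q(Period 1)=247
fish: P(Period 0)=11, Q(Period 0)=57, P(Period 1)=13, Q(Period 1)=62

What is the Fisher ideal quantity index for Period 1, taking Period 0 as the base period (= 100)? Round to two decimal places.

Laspeyres component (base-period weights):
ΣP(Period 0)Q(Period 1) = 8×74 + 3×118 + 2×247 + 11×62 = 592 + 354 + 494 + 682 = 2122
ΣP(Period 0)Q(Period 0) = 8×66 + 3×114 + 2×196 + 11×57 = 528 + 342 + 392 + 627 = 1889
L = 2122 / 1889 × 100 = 112.3346
Paasche component (current-period weights):
ΣP(Period 1)Q(Period 1) = 7×74 + 3×118 + 2×247 + 13×62 = 518 + 354 + 494 + 806 = 2172
ΣP(Period 1)Q(Period 0) = 7×66 + 3×114 + 2×196 + 13×57 = 462 + 342 + 392 + 741 = 1937
P = 2172 / 1937 × 100 = 112.1322
Fisher = √(L × P) = √(112.3346 × 112.1322) = 112.2333

112.23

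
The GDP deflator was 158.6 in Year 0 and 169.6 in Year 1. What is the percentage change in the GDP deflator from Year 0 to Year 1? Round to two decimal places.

6.94%

Change = (169.6 − 158.6) / 158.6 × 100
       = 11.0 / 158.6 × 100 = 6.9357%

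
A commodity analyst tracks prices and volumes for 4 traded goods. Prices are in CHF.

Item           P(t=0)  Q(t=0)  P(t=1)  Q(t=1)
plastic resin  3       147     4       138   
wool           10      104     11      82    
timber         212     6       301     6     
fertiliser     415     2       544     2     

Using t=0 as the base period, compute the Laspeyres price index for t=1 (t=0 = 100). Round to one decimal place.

Laspeyres price index uses base-period quantities as weights.
ΣP(t=1)·Q(t=0) = 4×147 + 11×104 + 301×6 + 544×2 = 588 + 1144 + 1806 + 1088 = 4626
ΣP(t=0)·Q(t=0) = 3×147 + 10×104 + 212×6 + 415×2 = 441 + 1040 + 1272 + 830 = 3583
Index = 4626 / 3583 × 100 = 129.1097

129.1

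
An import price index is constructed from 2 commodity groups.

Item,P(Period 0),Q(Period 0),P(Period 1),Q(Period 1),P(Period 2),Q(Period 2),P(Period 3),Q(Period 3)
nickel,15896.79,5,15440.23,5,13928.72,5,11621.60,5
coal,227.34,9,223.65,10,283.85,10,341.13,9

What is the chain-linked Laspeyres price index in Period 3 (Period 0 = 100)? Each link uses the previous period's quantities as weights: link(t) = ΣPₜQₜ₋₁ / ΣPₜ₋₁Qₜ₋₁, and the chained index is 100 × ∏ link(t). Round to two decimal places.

75.24

Link Period 0→Period 1:
ΣP(Period 1)Q(Period 0) = 15440.23×5 + 223.65×9 = 77201.15 + 2012.85 = 79214
ΣP(Period 0)Q(Period 0) = 15896.79×5 + 227.34×9 = 79483.95 + 2046.06 = 81530.01
link = 79214/81530.01 = 0.971593
Link Period 1→Period 2:
ΣP(Period 2)Q(Period 1) = 13928.72×5 + 283.85×10 = 69643.6 + 2838.5 = 72482.1
ΣP(Period 1)Q(Period 1) = 15440.23×5 + 223.65×10 = 77201.15 + 2236.5 = 79437.65
link = 72482.1/79437.65 = 0.912440
Link Period 2→Period 3:
ΣP(Period 3)Q(Period 2) = 11621.60×5 + 341.13×10 = 58108 + 3411.3 = 61519.3
ΣP(Period 2)Q(Period 2) = 13928.72×5 + 283.85×10 = 69643.6 + 2838.5 = 72482.1
link = 61519.3/72482.1 = 0.848752
Chained index = 100 × 0.971593 × 0.912440 × 0.848752 = 75.2436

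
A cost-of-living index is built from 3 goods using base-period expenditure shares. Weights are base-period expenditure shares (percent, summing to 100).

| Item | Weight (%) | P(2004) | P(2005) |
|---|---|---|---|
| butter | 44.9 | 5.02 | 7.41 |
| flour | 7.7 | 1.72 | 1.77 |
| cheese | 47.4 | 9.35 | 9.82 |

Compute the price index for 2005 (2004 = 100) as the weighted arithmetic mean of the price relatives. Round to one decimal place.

butter: 44.9 × (7.41/5.02) = 44.9 × 1.476096 = 66.2767
flour: 7.7 × (1.77/1.72) = 7.7 × 1.029070 = 7.9238
cheese: 47.4 × (9.82/9.35) = 47.4 × 1.050267 = 49.7827
Index = Σ wᵢ·(p₁ᵢ/p₀ᵢ) = 66.2767 + 7.9238 + 49.7827 = 123.9832

124.0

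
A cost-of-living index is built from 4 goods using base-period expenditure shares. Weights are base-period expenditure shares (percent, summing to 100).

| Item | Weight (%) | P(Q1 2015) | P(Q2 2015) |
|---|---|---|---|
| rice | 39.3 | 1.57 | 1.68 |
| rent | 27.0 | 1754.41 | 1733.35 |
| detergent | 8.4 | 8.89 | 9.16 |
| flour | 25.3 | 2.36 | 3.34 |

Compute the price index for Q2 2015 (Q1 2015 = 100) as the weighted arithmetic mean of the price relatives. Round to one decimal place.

rice: 39.3 × (1.68/1.57) = 39.3 × 1.070064 = 42.0535
rent: 27.0 × (1733.35/1754.41) = 27.0 × 0.987996 = 26.6759
detergent: 8.4 × (9.16/8.89) = 8.4 × 1.030371 = 8.6551
flour: 25.3 × (3.34/2.36) = 25.3 × 1.415254 = 35.8059
Index = Σ wᵢ·(p₁ᵢ/p₀ᵢ) = 42.0535 + 26.6759 + 8.6551 + 35.8059 = 113.1904

113.2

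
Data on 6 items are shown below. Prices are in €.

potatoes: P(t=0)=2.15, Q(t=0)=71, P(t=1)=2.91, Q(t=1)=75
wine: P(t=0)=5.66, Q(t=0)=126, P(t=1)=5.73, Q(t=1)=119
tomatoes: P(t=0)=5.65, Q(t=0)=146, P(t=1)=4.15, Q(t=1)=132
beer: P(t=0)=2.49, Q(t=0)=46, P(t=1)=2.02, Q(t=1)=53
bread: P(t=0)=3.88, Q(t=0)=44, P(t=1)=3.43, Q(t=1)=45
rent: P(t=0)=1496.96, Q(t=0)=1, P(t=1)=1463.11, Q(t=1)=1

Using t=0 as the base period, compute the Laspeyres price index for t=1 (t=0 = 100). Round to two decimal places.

93.33

Laspeyres price index uses base-period quantities as weights.
ΣP(t=1)·Q(t=0) = 2.91×71 + 5.73×126 + 4.15×146 + 2.02×46 + 3.43×44 + 1463.11×1 = 206.61 + 721.98 + 605.9 + 92.92 + 150.92 + 1463.11 = 3241.44
ΣP(t=0)·Q(t=0) = 2.15×71 + 5.66×126 + 5.65×146 + 2.49×46 + 3.88×44 + 1496.96×1 = 152.65 + 713.16 + 824.9 + 114.54 + 170.72 + 1496.96 = 3472.93
Index = 3241.44 / 3472.93 × 100 = 93.3344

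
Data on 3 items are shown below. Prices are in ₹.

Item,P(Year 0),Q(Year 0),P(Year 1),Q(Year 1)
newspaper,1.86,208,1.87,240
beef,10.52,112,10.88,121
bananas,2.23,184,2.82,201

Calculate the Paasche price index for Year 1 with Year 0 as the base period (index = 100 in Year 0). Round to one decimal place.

Paasche price index uses current-period quantities as weights.
ΣP(Year 1)·Q(Year 1) = 1.87×240 + 10.88×121 + 2.82×201 = 448.8 + 1316.48 + 566.82 = 2332.1
ΣP(Year 0)·Q(Year 1) = 1.86×240 + 10.52×121 + 2.23×201 = 446.4 + 1272.92 + 448.23 = 2167.55
Index = 2332.1 / 2167.55 × 100 = 107.5915

107.6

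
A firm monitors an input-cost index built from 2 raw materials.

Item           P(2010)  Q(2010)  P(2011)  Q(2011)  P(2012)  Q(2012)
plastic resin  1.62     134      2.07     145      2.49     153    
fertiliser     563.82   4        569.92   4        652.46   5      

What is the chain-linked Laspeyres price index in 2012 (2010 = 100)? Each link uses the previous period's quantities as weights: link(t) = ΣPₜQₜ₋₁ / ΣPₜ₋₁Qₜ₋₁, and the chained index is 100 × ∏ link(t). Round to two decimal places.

Link 2010→2011:
ΣP(2011)Q(2010) = 2.07×134 + 569.92×4 = 277.38 + 2279.68 = 2557.06
ΣP(2010)Q(2010) = 1.62×134 + 563.82×4 = 217.08 + 2255.28 = 2472.36
link = 2557.06/2472.36 = 1.034259
Link 2011→2012:
ΣP(2012)Q(2011) = 2.49×145 + 652.46×4 = 361.05 + 2609.84 = 2970.89
ΣP(2011)Q(2011) = 2.07×145 + 569.92×4 = 300.15 + 2279.68 = 2579.83
link = 2970.89/2579.83 = 1.151584
Chained index = 100 × 1.034259 × 1.151584 = 119.1035

119.10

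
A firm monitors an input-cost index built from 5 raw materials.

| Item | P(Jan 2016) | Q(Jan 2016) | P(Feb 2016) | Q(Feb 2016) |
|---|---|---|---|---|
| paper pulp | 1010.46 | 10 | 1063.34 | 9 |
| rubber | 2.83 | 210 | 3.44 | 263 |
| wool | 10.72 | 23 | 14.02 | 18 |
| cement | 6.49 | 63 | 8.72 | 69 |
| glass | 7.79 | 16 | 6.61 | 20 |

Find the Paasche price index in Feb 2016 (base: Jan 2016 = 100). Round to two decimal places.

Paasche price index uses current-period quantities as weights.
ΣP(Feb 2016)·Q(Feb 2016) = 1063.34×9 + 3.44×263 + 14.02×18 + 8.72×69 + 6.61×20 = 9570.06 + 904.72 + 252.36 + 601.68 + 132.2 = 11461.02
ΣP(Jan 2016)·Q(Feb 2016) = 1010.46×9 + 2.83×263 + 10.72×18 + 6.49×69 + 7.79×20 = 9094.14 + 744.29 + 192.96 + 447.81 + 155.8 = 10635
Index = 11461.02 / 10635 × 100 = 107.7670

107.77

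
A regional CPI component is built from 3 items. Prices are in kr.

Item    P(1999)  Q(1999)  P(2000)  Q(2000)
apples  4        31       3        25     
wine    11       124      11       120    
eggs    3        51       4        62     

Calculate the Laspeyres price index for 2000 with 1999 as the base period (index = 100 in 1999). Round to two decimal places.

Laspeyres price index uses base-period quantities as weights.
ΣP(2000)·Q(1999) = 3×31 + 11×124 + 4×51 = 93 + 1364 + 204 = 1661
ΣP(1999)·Q(1999) = 4×31 + 11×124 + 3×51 = 124 + 1364 + 153 = 1641
Index = 1661 / 1641 × 100 = 101.2188

101.22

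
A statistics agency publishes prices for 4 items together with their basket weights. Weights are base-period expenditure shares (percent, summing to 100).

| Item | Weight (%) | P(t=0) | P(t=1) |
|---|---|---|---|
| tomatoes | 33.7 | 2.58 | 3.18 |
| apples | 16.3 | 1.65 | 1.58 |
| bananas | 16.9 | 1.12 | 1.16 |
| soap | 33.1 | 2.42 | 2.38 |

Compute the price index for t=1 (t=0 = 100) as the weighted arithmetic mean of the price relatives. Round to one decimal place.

tomatoes: 33.7 × (3.18/2.58) = 33.7 × 1.232558 = 41.5372
apples: 16.3 × (1.58/1.65) = 16.3 × 0.957576 = 15.6085
bananas: 16.9 × (1.16/1.12) = 16.9 × 1.035714 = 17.5036
soap: 33.1 × (2.38/2.42) = 33.1 × 0.983471 = 32.5529
Index = Σ wᵢ·(p₁ᵢ/p₀ᵢ) = 41.5372 + 15.6085 + 17.5036 + 32.5529 = 107.2022

107.2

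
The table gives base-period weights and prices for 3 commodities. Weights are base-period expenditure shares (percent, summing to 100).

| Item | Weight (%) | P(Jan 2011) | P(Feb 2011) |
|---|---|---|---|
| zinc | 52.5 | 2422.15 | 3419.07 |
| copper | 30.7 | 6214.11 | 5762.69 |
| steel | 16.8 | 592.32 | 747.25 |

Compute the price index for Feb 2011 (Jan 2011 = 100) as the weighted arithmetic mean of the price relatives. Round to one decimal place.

zinc: 52.5 × (3419.07/2422.15) = 52.5 × 1.411585 = 74.1082
copper: 30.7 × (5762.69/6214.11) = 30.7 × 0.927356 = 28.4698
steel: 16.8 × (747.25/592.32) = 16.8 × 1.261565 = 21.1943
Index = Σ wᵢ·(p₁ᵢ/p₀ᵢ) = 74.1082 + 28.4698 + 21.1943 = 123.7723

123.8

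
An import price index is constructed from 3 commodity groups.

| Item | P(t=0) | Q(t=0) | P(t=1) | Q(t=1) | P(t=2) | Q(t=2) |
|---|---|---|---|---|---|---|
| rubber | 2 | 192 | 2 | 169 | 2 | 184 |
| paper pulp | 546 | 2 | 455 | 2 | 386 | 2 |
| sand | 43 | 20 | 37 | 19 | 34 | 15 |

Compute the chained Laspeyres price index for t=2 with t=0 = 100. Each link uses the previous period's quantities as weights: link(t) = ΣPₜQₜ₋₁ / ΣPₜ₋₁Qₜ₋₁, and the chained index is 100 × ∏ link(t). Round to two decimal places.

Link t=0→t=1:
ΣP(t=1)Q(t=0) = 2×192 + 455×2 + 37×20 = 384 + 910 + 740 = 2034
ΣP(t=0)Q(t=0) = 2×192 + 546×2 + 43×20 = 384 + 1092 + 860 = 2336
link = 2034/2336 = 0.870719
Link t=1→t=2:
ΣP(t=2)Q(t=1) = 2×169 + 386×2 + 34×19 = 338 + 772 + 646 = 1756
ΣP(t=1)Q(t=1) = 2×169 + 455×2 + 37×19 = 338 + 910 + 703 = 1951
link = 1756/1951 = 0.900051
Chained index = 100 × 0.870719 × 0.900051 = 78.3692

78.37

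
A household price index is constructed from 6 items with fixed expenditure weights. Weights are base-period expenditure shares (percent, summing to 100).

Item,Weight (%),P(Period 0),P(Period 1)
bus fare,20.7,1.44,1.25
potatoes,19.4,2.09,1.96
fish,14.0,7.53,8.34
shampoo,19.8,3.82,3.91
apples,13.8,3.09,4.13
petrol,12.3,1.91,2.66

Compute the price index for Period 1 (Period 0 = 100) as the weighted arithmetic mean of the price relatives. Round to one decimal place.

107.5

bus fare: 20.7 × (1.25/1.44) = 20.7 × 0.868056 = 17.9688
potatoes: 19.4 × (1.96/2.09) = 19.4 × 0.937799 = 18.1933
fish: 14.0 × (8.34/7.53) = 14.0 × 1.107570 = 15.5060
shampoo: 19.8 × (3.91/3.82) = 19.8 × 1.023560 = 20.2665
apples: 13.8 × (4.13/3.09) = 13.8 × 1.336570 = 18.4447
petrol: 12.3 × (2.66/1.91) = 12.3 × 1.392670 = 17.1298
Index = Σ wᵢ·(p₁ᵢ/p₀ᵢ) = 17.9688 + 18.1933 + 15.5060 + 20.2665 + 18.4447 + 17.1298 = 107.5090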